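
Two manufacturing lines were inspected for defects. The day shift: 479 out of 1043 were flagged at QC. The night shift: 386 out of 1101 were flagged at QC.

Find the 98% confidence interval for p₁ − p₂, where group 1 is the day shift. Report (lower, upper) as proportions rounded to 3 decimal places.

First, p̂₁ = 479/1043 = 0.4593; p̂₂ = 386/1101 = 0.3506.
The two standard errors are √(0.4593×0.5407/1043) = 0.01543 and √(0.3506×0.6494/1101) = 0.01438.
Because the samples are independent, SE_diff = √(0.01543² + 0.01438²) = 0.02109.
Using z* = 2.326 for 98%, ME = 2.326 × 0.02109 = 0.04906.
p̂₁ − p̂₂ = 0.1087; interval 0.1087 ± 0.04906 gives (0.060, 0.158).

(0.060, 0.158)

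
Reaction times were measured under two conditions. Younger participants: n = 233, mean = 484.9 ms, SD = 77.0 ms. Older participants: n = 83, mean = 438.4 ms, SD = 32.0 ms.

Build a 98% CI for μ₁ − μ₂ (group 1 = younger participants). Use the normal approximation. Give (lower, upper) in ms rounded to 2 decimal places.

SE₁ = s₁/√n₁ = 77.0/√233 = 5.0444; SE₂ = 32.0/√83 = 3.5125.
Independent samples, unequal variances: SE_diff = √(SE₁² + SE₂²) = √(25.44597136 + 12.33765625) = 6.1468.
z* = 2.326, so margin of error = 2.326 × 6.1468 = 14.2975.
Difference in means = 484.9 − 438.4 = 46.5000.
46.5000 ± 14.2975 → (32.20, 60.80).

(32.20, 60.80)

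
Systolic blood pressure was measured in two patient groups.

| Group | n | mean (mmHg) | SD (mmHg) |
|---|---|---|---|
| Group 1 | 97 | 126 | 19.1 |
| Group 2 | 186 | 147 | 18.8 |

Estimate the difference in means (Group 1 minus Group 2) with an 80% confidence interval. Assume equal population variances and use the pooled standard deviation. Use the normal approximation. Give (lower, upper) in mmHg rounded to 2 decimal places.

s_p = √[((n₁−1)s₁² + (n₂−1)s₂²)/(n₁+n₂−2)] = √[(96·19.1² + 185·18.8²)/281] = 18.9030.
SE = 18.9030·√(1/97 + 1/186) = 2.3675.
With z* = 1.282, margin = 1.282 × 2.3675 = 3.0351.
x̄₁ − x̄₂ = 126 − 147 = -21.0000; interval -21.0000 ± 3.0351 = (-24.04, -17.96).

(-24.04, -17.96)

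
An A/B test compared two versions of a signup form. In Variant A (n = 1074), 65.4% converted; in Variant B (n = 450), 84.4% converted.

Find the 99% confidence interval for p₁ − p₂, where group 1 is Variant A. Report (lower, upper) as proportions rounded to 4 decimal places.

(-0.2478, -0.1322)

SE₁ = √(p̂₁(1−p̂₁)/n₁) = √(0.6540·0.3460/1074) = 0.01452; SE₂ = √(0.8440·0.1560/450) = 0.01711.
Independent samples: SE of the difference = √(SE₁² + SE₂²) = √(0.0002108304 + 0.0002927521) = 0.02244.
z* for 99% confidence is 2.576, so the margin of error is 2.576 × 0.02244 = 0.05781.
Point estimate p̂₁ − p̂₂ = 0.6540 − 0.8440 = -0.1900.
-0.1900 ± 0.05781 → (-0.2478, -0.1322).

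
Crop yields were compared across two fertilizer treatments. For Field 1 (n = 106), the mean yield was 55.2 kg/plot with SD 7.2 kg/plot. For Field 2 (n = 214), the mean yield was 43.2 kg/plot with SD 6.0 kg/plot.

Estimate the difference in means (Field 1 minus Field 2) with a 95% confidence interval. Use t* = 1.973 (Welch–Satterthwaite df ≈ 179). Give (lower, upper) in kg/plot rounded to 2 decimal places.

(10.40, 13.60)

SE₁ = s₁/√n₁ = 7.2/√106 = 0.6993; SE₂ = 6.0/√214 = 0.4102.
Independent samples, unequal variances: SE_diff = √(SE₁² + SE₂²) = √(0.48902049 + 0.16826404) = 0.8107.
t* = 1.973, so margin of error = 1.973 × 0.8107 = 1.5995.
Difference in means = 55.2 − 43.2 = 12.0000.
12.0000 ± 1.5995 → (10.40, 13.60).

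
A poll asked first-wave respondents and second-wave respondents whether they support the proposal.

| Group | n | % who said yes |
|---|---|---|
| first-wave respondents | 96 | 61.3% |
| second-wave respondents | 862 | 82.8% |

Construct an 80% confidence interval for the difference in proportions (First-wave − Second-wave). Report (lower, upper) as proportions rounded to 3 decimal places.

(-0.281, -0.149)

SE₁ = √(p̂₁(1−p̂₁)/n₁) = √(0.6130·0.3870/96) = 0.04971; SE₂ = √(0.8280·0.1720/862) = 0.01285.
Independent samples: SE of the difference = √(SE₁² + SE₂²) = √(0.0024710841 + 0.0001651225) = 0.05134.
z* for 80% confidence is 1.282, so the margin of error is 1.282 × 0.05134 = 0.06582.
Point estimate p̂₁ − p̂₂ = 0.6130 − 0.8280 = -0.2150.
-0.2150 ± 0.06582 → (-0.281, -0.149).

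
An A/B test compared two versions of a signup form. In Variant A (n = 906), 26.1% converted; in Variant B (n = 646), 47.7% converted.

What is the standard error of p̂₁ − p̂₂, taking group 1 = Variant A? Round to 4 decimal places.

The two standard errors are √(0.2610×0.7390/906) = 0.01459 and √(0.4770×0.5230/646) = 0.01965.
Because the samples are independent, SE_diff = √(0.01459² + 0.01965²) = 0.02447.

0.0245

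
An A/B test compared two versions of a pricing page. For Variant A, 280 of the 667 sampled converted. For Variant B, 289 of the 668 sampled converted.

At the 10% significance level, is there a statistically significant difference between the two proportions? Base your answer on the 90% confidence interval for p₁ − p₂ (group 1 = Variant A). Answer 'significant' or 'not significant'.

not significant

Sample proportions: 280/667 = 0.4198, 289/668 = 0.4326.
Each SE is √(p̂(1−p̂)/n): √(0.4198·0.5802/667) = 0.01911 and √(0.4326·0.5674/668) = 0.01917.
SE(p̂₁ − p̂₂) = √(SE₁² + SE₂²) = √(0.0003651921 + 0.0003674889) = 0.02707, since the two samples are independent.
At 90% confidence z* = 1.645; margin = 1.645 × 0.02707 = 0.04453.
The difference is 0.4198 − 0.4326 = -0.0128, so the interval is -0.0128 ± 0.04453 = (-0.05733, 0.03173).
The interval (-0.05733, 0.03173) contains 0, so the difference is not significant.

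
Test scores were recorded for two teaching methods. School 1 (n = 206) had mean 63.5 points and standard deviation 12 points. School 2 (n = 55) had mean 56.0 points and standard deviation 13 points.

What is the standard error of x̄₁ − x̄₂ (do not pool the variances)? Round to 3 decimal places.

Per-group SEs: s₁/√n₁ = 12/√206 = 0.8361, s₂/√n₂ = 13/√55 = 1.7529.
Unpooled SE of the difference: √(0.69906321 + 3.07265841) = 1.9421.

1.942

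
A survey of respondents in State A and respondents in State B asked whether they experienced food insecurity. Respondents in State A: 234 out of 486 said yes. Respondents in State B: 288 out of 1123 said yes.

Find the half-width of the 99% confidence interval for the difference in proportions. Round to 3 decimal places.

Sample proportions: 234/486 = 0.4815, 288/1123 = 0.2565.
Each SE is √(p̂(1−p̂)/n): √(0.4815·0.5185/486) = 0.02266 and √(0.2565·0.7435/1123) = 0.01303.
SE(p̂₁ − p̂₂) = √(SE₁² + SE₂²) = √(0.0005134756 + 0.0001697809) = 0.02614, since the two samples are independent.
At 99% confidence z* = 2.576; margin = 2.576 × 0.02614 = 0.06734.

0.067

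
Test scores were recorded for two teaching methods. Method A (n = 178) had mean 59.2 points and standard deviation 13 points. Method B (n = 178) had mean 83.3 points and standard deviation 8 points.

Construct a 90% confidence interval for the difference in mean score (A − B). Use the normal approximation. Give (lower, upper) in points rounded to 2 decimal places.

(-25.98, -22.22)

SE₁ = s₁/√n₁ = 13/√178 = 0.9744; SE₂ = 8/√178 = 0.5996.
Independent samples, unequal variances: SE_diff = √(SE₁² + SE₂²) = √(0.94945536 + 0.35952016) = 1.1441.
z* = 1.645, so margin of error = 1.645 × 1.1441 = 1.8820.
Difference in means = 59.2 − 83.3 = -24.1000.
-24.1000 ± 1.8820 → (-25.98, -22.22).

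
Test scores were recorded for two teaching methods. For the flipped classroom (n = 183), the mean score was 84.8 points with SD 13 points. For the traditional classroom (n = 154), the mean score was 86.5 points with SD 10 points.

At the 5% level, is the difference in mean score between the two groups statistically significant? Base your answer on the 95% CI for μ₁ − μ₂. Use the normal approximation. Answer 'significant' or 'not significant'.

Per-group SEs: s₁/√n₁ = 13/√183 = 0.9610, s₂/√n₂ = 10/√154 = 0.8058.
Unpooled SE of the difference: √(0.923521 + 0.64931364) = 1.2541.
Margin of error = z* · SE = 1.960 × 1.2541 = 2.4580.
x̄₁ − x̄₂ = 84.8 − 86.5 = -1.7000.
CI: -1.7000 ± 2.4580 = (-4.1580, 0.7580).
The interval (-4.1580, 0.7580) contains 0, so the difference is not significant.

not significant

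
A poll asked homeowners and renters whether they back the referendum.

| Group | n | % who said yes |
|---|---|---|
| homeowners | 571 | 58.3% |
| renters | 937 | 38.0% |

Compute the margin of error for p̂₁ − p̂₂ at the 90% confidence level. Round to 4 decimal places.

0.0428

The two standard errors are √(0.5830×0.4170/571) = 0.02063 and √(0.3800×0.6200/937) = 0.01586.
Because the samples are independent, SE_diff = √(0.02063² + 0.01586²) = 0.02602.
Using z* = 1.645 for 90%, ME = 1.645 × 0.02602 = 0.04280.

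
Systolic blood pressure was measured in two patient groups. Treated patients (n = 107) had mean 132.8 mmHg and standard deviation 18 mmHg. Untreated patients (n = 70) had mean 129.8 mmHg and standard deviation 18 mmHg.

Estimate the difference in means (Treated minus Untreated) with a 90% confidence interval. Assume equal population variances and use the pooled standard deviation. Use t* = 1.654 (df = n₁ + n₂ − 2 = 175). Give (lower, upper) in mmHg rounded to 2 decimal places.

(-1.58, 7.58)

s_p = √[((n₁−1)s₁² + (n₂−1)s₂²)/(n₁+n₂−2)] = √[(106·18² + 69·18²)/175] = 18.0000.
SE = 18.0000·√(1/107 + 1/70) = 2.7671.
With t* = 1.654, margin = 1.654 × 2.7671 = 4.5768.
x̄₁ − x̄₂ = 132.8 − 129.8 = 3.0000; interval 3.0000 ± 4.5768 = (-1.58, 7.58).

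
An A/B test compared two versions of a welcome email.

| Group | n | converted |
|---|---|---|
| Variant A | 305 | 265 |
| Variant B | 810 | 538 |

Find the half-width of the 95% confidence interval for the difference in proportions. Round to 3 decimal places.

0.050

Sample proportions: 265/305 = 0.8689, 538/810 = 0.6642.
Each SE is √(p̂(1−p̂)/n): √(0.8689·0.1311/305) = 0.01933 and √(0.6642·0.3358/810) = 0.01659.
SE(p̂₁ − p̂₂) = √(SE₁² + SE₂²) = √(0.0003736489 + 0.0002752281) = 0.02547, since the two samples are independent.
At 95% confidence z* = 1.960; margin = 1.960 × 0.02547 = 0.04992.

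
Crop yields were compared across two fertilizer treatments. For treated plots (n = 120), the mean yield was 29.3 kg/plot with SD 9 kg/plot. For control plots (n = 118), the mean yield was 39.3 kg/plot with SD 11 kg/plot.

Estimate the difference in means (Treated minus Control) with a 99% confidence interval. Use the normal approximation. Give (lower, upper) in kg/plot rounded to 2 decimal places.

(-13.36, -6.64)

SE₁ = s₁/√n₁ = 9/√120 = 0.8216; SE₂ = 11/√118 = 1.0126.
Independent samples, unequal variances: SE_diff = √(SE₁² + SE₂²) = √(0.67502656 + 1.02535876) = 1.3040.
z* = 2.576, so margin of error = 2.576 × 1.3040 = 3.3591.
Difference in means = 29.3 − 39.3 = -10.0000.
-10.0000 ± 3.3591 → (-13.36, -6.64).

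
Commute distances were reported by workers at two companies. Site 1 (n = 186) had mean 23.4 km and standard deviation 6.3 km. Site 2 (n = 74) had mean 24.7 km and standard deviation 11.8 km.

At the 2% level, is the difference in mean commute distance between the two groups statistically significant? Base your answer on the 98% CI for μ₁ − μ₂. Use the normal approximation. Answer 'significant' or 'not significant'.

not significant

Standard errors of each mean: 6.3/√186 = 0.4619 and 11.8/√74 = 1.3717.
SE(x̄₁ − x̄₂) = √(0.4619² + 1.3717²) = 1.4474 for independent samples with unequal variances.
With z* = 2.326, the margin is 2.326 × 1.4474 = 3.3667.
x̄₁ − x̄₂ = 23.4 − 24.7 = -1.3000; the interval is -1.3000 ± 3.3667 = (-4.6667, 2.0667).
The interval (-4.6667, 2.0667) contains 0, so the difference is not significant.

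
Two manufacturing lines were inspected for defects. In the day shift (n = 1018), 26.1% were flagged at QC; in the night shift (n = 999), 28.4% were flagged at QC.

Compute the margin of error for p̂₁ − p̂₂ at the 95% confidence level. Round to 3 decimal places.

0.039

SE₁ = √(p̂₁(1−p̂₁)/n₁) = √(0.2610·0.7390/1018) = 0.01376; SE₂ = √(0.2840·0.7160/999) = 0.01427.
Independent samples: SE of the difference = √(SE₁² + SE₂²) = √(0.0001893376 + 0.0002036329) = 0.01982.
z* for 95% confidence is 1.960, so the margin of error is 1.960 × 0.01982 = 0.03885.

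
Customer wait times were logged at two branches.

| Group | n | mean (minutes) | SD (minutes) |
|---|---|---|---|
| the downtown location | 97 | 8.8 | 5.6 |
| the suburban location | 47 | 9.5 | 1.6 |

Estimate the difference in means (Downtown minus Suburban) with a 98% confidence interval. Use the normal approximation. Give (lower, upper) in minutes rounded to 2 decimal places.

(-2.13, 0.73)

Per-group SEs: s₁/√n₁ = 5.6/√97 = 0.5686, s₂/√n₂ = 1.6/√47 = 0.2334.
Unpooled SE of the difference: √(0.32330596 + 0.05447556) = 0.6146.
Margin of error = z* · SE = 2.326 × 0.6146 = 1.4296.
x̄₁ − x̄₂ = 8.8 − 9.5 = -0.7000.
CI: -0.7000 ± 1.4296 = (-2.13, 0.73).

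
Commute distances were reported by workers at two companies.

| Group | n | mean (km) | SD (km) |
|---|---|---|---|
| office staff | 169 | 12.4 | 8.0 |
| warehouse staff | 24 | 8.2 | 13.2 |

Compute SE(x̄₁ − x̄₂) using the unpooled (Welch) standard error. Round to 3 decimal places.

2.764

SE₁ = s₁/√n₁ = 8.0/√169 = 0.6154; SE₂ = 13.2/√24 = 2.6944.
Independent samples, unequal variances: SE_diff = √(SE₁² + SE₂²) = √(0.37871716 + 7.25979136) = 2.7638.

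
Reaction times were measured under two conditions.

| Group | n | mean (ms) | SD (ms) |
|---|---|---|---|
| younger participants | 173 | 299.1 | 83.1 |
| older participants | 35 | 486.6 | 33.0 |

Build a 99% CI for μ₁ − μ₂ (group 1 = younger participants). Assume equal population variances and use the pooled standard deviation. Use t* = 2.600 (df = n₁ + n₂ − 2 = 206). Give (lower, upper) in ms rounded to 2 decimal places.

s_p = √[((n₁−1)s₁² + (n₂−1)s₂²)/(n₁+n₂−2)] = √[(172·83.1² + 34·33.0²)/206] = 77.1076.
SE = 77.1076·√(1/173 + 1/35) = 14.2913.
With t* = 2.600, margin = 2.600 × 14.2913 = 37.1574.
x̄₁ − x̄₂ = 299.1 − 486.6 = -187.5000; interval -187.5000 ± 37.1574 = (-224.66, -150.34).

(-224.66, -150.34)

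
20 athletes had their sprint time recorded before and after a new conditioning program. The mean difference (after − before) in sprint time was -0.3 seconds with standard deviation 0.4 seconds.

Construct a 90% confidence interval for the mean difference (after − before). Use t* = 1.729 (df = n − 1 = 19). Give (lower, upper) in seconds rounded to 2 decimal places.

This is a matched-pairs design, so SE = s_d/√n = 0.4/√20 = 0.0894.
Margin = 1.729 × 0.0894 = 0.1546; the interval is -0.3 ± 0.1546 = (-0.45, -0.15).

(-0.45, -0.15)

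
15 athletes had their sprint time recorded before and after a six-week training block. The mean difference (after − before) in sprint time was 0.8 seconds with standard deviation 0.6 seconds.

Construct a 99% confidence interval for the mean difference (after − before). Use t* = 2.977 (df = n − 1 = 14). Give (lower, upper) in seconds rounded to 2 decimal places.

(0.34, 1.26)

This is a matched-pairs design, so SE = s_d/√n = 0.6/√15 = 0.1549.
Margin = 2.977 × 0.1549 = 0.4611; the interval is 0.8 ± 0.4611 = (0.34, 1.26).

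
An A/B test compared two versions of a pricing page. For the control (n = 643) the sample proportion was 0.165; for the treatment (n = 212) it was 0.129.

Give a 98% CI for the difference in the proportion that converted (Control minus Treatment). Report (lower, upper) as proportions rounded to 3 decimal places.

(-0.027, 0.099)

Each SE is √(p̂(1−p̂)/n): √(0.1650·0.8350/643) = 0.01464 and √(0.1290·0.8710/212) = 0.02302.
SE(p̂₁ − p̂₂) = √(SE₁² + SE₂²) = √(0.0002143296 + 0.0005299204) = 0.02728, since the two samples are independent.
At 98% confidence z* = 2.326; margin = 2.326 × 0.02728 = 0.06345.
The difference is 0.1650 − 0.1290 = 0.0360, so the interval is 0.0360 ± 0.06345 = (-0.027, 0.099).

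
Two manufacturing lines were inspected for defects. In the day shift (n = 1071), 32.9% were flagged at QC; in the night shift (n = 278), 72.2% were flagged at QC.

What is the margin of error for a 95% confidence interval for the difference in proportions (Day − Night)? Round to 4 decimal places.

SE₁ = √(p̂₁(1−p̂₁)/n₁) = √(0.3290·0.6710/1071) = 0.01436; SE₂ = √(0.7220·0.2780/278) = 0.02687.
Independent samples: SE of the difference = √(SE₁² + SE₂²) = √(0.0002062096 + 0.0007219969) = 0.03047.
z* for 95% confidence is 1.960, so the margin of error is 1.960 × 0.03047 = 0.05972.

0.0597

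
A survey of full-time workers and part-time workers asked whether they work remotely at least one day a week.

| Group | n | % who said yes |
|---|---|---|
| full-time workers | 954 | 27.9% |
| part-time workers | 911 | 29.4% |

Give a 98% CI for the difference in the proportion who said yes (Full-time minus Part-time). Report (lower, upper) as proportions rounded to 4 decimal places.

The two standard errors are √(0.2790×0.7210/954) = 0.01452 and √(0.2940×0.7060/911) = 0.01509.
Because the samples are independent, SE_diff = √(0.01452² + 0.01509²) = 0.02094.
Using z* = 2.326 for 98%, ME = 2.326 × 0.02094 = 0.04871.
p̂₁ − p̂₂ = -0.0150; interval -0.0150 ± 0.04871 gives (-0.0637, 0.0337).

(-0.0637, 0.0337)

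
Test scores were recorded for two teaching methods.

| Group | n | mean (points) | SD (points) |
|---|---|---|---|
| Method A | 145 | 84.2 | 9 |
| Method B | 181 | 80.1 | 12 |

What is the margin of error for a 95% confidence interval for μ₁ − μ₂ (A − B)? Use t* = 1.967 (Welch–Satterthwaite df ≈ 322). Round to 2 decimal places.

Standard errors of each mean: 9/√145 = 0.7474 and 12/√181 = 0.8920.
SE(x̄₁ − x̄₂) = √(0.7474² + 0.8920²) = 1.1637 for independent samples with unequal variances.
With t* = 1.967, the margin is 1.967 × 1.1637 = 2.2890.

2.29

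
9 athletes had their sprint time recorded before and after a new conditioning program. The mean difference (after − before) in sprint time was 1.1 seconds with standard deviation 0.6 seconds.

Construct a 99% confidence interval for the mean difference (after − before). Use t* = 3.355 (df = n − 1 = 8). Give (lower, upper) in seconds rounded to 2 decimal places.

This is a matched-pairs design, so SE = s_d/√n = 0.6/√9 = 0.2000.
Margin = 3.355 × 0.2000 = 0.6710; the interval is 1.1 ± 0.6710 = (0.43, 1.77).

(0.43, 1.77)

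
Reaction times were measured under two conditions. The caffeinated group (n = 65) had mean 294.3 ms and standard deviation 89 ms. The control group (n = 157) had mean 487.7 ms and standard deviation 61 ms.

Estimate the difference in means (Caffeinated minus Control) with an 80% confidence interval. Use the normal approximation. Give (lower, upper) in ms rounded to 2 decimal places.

(-208.87, -177.93)

Per-group SEs: s₁/√n₁ = 89/√65 = 11.0391, s₂/√n₂ = 61/√157 = 4.8683.
Unpooled SE of the difference: √(121.86172881 + 23.70034489) = 12.0649.
Margin of error = z* · SE = 1.282 × 12.0649 = 15.4672.
x̄₁ − x̄₂ = 294.3 − 487.7 = -193.4000.
CI: -193.4000 ± 15.4672 = (-208.87, -177.93).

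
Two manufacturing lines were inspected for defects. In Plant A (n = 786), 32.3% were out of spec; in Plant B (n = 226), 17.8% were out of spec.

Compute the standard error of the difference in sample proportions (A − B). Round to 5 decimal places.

0.03042

Each SE is √(p̂(1−p̂)/n): √(0.3230·0.6770/786) = 0.01668 and √(0.1780·0.8220/226) = 0.02544.
SE(p̂₁ − p̂₂) = √(SE₁² + SE₂²) = √(0.0002782224 + 0.0006471936) = 0.03042, since the two samples are independent.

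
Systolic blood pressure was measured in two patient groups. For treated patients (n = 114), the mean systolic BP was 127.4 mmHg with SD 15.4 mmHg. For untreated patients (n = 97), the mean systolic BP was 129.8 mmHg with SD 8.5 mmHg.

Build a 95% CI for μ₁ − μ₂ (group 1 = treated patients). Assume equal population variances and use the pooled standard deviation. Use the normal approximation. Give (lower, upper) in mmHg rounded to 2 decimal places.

(-5.84, 1.04)

s_p = √[((n₁−1)s₁² + (n₂−1)s₂²)/(n₁+n₂−2)] = √[(113·15.4² + 96·8.5²)/209] = 12.7048.
SE = 12.7048·√(1/114 + 1/97) = 1.7550.
With z* = 1.960, margin = 1.960 × 1.7550 = 3.4398.
x̄₁ − x̄₂ = 127.4 − 129.8 = -2.4000; interval -2.4000 ± 3.4398 = (-5.84, 1.04).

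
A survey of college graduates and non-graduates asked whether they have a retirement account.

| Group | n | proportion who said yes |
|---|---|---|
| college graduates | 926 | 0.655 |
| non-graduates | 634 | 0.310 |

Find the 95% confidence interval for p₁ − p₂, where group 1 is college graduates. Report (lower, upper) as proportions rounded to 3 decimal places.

(0.298, 0.392)

Each SE is √(p̂(1−p̂)/n): √(0.6550·0.3450/926) = 0.01562 and √(0.3100·0.6900/634) = 0.01837.
SE(p̂₁ − p̂₂) = √(SE₁² + SE₂²) = √(0.0002439844 + 0.0003374569) = 0.02411, since the two samples are independent.
At 95% confidence z* = 1.960; margin = 1.960 × 0.02411 = 0.04726.
The difference is 0.6550 − 0.3100 = 0.3450, so the interval is 0.3450 ± 0.04726 = (0.298, 0.392).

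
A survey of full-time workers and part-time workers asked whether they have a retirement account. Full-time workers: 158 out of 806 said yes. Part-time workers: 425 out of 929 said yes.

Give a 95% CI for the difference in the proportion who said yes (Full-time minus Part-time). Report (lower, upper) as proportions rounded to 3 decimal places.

p̂₁ = 158/806 = 0.1960 and p̂₂ = 425/929 = 0.4575.
SE₁ = √(p̂₁(1−p̂₁)/n₁) = √(0.1960·0.8040/806) = 0.01398; SE₂ = √(0.4575·0.5425/929) = 0.01635.
Independent samples: SE of the difference = √(SE₁² + SE₂²) = √(0.0001954404 + 0.0002673225) = 0.02151.
z* for 95% confidence is 1.960, so the margin of error is 1.960 × 0.02151 = 0.04216.
Point estimate p̂₁ − p̂₂ = 0.1960 − 0.4575 = -0.2615.
-0.2615 ± 0.04216 → (-0.304, -0.219).

(-0.304, -0.219)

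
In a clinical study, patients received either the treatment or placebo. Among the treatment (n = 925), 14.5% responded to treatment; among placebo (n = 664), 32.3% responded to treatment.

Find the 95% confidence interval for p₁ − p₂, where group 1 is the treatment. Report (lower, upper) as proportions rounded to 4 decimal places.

(-0.2202, -0.1358)

The two standard errors are √(0.1450×0.8550/925) = 0.01158 and √(0.3230×0.6770/664) = 0.01815.
Because the samples are independent, SE_diff = √(0.01158² + 0.01815²) = 0.02153.
Using z* = 1.960 for 95%, ME = 1.960 × 0.02153 = 0.04220.
p̂₁ − p̂₂ = -0.1780; interval -0.1780 ± 0.04220 gives (-0.2202, -0.1358).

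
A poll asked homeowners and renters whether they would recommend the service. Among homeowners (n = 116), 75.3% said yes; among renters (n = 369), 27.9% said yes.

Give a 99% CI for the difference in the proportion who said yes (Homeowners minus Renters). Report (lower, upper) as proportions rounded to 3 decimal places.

Each SE is √(p̂(1−p̂)/n): √(0.7530·0.2470/116) = 0.04004 and √(0.2790·0.7210/369) = 0.02335.
SE(p̂₁ − p̂₂) = √(SE₁² + SE₂²) = √(0.0016032016 + 0.0005452225) = 0.04635, since the two samples are independent.
At 99% confidence z* = 2.576; margin = 2.576 × 0.04635 = 0.11940.
The difference is 0.7530 − 0.2790 = 0.4740, so the interval is 0.4740 ± 0.11940 = (0.355, 0.593).

(0.355, 0.593)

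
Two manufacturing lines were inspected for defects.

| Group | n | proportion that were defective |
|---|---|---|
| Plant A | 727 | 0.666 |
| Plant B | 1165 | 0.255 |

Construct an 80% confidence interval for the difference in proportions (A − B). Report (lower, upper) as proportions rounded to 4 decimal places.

(0.3832, 0.4388)

Each SE is √(p̂(1−p̂)/n): √(0.6660·0.3340/727) = 0.01749 and √(0.2550·0.7450/1165) = 0.01277.
SE(p̂₁ − p̂₂) = √(SE₁² + SE₂²) = √(0.0003059001 + 0.0001630729) = 0.02166, since the two samples are independent.
At 80% confidence z* = 1.282; margin = 1.282 × 0.02166 = 0.02777.
The difference is 0.6660 − 0.2550 = 0.4110, so the interval is 0.4110 ± 0.02777 = (0.3832, 0.4388).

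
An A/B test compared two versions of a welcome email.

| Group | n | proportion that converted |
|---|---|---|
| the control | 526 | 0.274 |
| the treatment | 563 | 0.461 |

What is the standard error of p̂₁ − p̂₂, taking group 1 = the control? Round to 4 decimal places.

0.0286

The two standard errors are √(0.2740×0.7260/526) = 0.01945 and √(0.4610×0.5390/563) = 0.02101.
Because the samples are independent, SE_diff = √(0.01945² + 0.02101²) = 0.02863.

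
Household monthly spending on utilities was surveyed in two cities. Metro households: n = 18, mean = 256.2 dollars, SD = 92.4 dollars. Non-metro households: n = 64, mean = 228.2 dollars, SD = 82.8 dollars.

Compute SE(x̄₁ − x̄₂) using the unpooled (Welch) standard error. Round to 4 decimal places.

Per-group SEs: s₁/√n₁ = 92.4/√18 = 21.7789, s₂/√n₂ = 82.8/√64 = 10.3500.
Unpooled SE of the difference: √(474.32048521 + 107.1225) = 24.1131.

24.1131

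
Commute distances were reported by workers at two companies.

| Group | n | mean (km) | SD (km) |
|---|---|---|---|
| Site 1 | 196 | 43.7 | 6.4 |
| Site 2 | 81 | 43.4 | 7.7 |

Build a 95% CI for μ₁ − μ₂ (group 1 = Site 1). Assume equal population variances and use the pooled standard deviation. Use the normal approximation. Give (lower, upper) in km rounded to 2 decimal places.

Pooled variance s_p² = [195·6.4² + 80·7.7²] / (196+81−2) = 46.2924, so s_p = 6.8039.
SE_diff = s_p·√(1/n₁ + 1/n₂) = 6.8039·√(1/196 + 1/81) = 0.8987.
z* = 1.960; margin = 1.960 × 0.8987 = 1.7615.
Difference = 43.7 − 43.4 = 0.3000.
0.3000 ± 1.7615 → (-1.46, 2.06).

(-1.46, 2.06)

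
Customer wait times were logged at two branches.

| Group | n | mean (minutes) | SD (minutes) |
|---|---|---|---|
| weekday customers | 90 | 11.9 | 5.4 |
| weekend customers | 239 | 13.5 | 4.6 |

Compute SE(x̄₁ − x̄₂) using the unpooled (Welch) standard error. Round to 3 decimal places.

SE₁ = s₁/√n₁ = 5.4/√90 = 0.5692; SE₂ = 4.6/√239 = 0.2975.
Independent samples, unequal variances: SE_diff = √(SE₁² + SE₂²) = √(0.32398864 + 0.08850625) = 0.6423.

0.642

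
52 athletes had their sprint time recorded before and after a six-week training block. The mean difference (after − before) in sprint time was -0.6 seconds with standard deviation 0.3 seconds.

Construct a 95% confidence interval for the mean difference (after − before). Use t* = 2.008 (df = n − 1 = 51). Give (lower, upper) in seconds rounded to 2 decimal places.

Paired design: SE = s_d/√n = 0.3/√52 = 0.0416.
t* = 2.008; margin of error = 2.008 × 0.0416 = 0.0835.
-0.6 ± 0.0835 → (-0.68, -0.52).

(-0.68, -0.52)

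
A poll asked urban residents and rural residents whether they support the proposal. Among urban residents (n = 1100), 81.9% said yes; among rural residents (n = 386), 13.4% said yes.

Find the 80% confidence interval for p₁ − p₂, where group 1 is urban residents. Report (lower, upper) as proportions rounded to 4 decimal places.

(0.6582, 0.7118)

Each SE is √(p̂(1−p̂)/n): √(0.8190·0.1810/1100) = 0.01161 and √(0.1340·0.8660/386) = 0.01734.
SE(p̂₁ − p̂₂) = √(SE₁² + SE₂²) = √(0.0001347921 + 0.0003006756) = 0.02087, since the two samples are independent.
At 80% confidence z* = 1.282; margin = 1.282 × 0.02087 = 0.02676.
The difference is 0.8190 − 0.1340 = 0.6850, so the interval is 0.6850 ± 0.02676 = (0.6582, 0.7118).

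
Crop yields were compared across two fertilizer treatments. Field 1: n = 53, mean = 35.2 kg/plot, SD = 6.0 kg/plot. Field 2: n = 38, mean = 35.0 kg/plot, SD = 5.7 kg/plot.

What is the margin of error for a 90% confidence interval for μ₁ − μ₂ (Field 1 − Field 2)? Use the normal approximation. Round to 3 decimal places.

2.038

SE₁ = s₁/√n₁ = 6.0/√53 = 0.8242; SE₂ = 5.7/√38 = 0.9247.
Independent samples, unequal variances: SE_diff = √(SE₁² + SE₂²) = √(0.67930564 + 0.85507009) = 1.2387.
z* = 1.645, so margin of error = 1.645 × 1.2387 = 2.0377.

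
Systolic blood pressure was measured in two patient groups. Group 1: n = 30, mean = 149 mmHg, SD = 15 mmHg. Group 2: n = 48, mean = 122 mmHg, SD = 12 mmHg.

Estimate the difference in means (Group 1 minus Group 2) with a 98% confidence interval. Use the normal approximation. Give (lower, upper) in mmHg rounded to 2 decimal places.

Standard errors of each mean: 15/√30 = 2.7386 and 12/√48 = 1.7321.
SE(x̄₁ − x̄₂) = √(2.7386² + 1.7321²) = 3.2404 for independent samples with unequal variances.
With z* = 2.326, the margin is 2.326 × 3.2404 = 7.5372.
x̄₁ − x̄₂ = 149 − 122 = 27.0000; the interval is 27.0000 ± 7.5372 = (19.46, 34.54).

(19.46, 34.54)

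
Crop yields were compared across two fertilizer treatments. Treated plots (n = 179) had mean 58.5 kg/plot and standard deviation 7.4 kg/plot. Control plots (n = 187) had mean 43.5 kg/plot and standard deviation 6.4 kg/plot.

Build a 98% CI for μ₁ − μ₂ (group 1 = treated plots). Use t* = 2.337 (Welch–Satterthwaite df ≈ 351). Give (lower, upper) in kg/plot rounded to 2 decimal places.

(13.31, 16.69)

Standard errors of each mean: 7.4/√179 = 0.5531 and 6.4/√187 = 0.4680.
SE(x̄₁ − x̄₂) = √(0.5531² + 0.4680²) = 0.7245 for independent samples with unequal variances.
With t* = 2.337, the margin is 2.337 × 0.7245 = 1.6932.
x̄₁ − x̄₂ = 58.5 − 43.5 = 15.0000; the interval is 15.0000 ± 1.6932 = (13.31, 16.69).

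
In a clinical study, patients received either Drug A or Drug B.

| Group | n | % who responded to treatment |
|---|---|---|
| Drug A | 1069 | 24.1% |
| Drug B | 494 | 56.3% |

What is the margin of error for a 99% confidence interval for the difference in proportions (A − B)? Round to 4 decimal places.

0.0666

The two standard errors are √(0.2410×0.7590/1069) = 0.01308 and √(0.5630×0.4370/494) = 0.02232.
Because the samples are independent, SE_diff = √(0.01308² + 0.02232²) = 0.02587.
Using z* = 2.576 for 99%, ME = 2.576 × 0.02587 = 0.06664.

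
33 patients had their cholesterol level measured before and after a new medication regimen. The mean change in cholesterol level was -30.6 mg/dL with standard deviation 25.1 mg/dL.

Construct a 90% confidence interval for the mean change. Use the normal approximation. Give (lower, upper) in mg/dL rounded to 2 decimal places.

(-37.79, -23.41)

Paired design: SE = s_d/√n = 25.1/√33 = 4.3693.
z* = 1.645; margin of error = 1.645 × 4.3693 = 7.1875.
-30.6 ± 7.1875 → (-37.79, -23.41).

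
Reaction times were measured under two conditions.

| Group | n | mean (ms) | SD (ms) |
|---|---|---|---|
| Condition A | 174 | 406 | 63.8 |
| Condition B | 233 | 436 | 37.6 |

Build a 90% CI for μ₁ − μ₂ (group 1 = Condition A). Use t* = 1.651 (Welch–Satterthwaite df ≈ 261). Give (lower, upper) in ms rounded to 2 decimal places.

(-38.96, -21.04)

Per-group SEs: s₁/√n₁ = 63.8/√174 = 4.8367, s₂/√n₂ = 37.6/√233 = 2.4633.
Unpooled SE of the difference: √(23.39366689 + 6.06784689) = 5.4278.
Margin of error = t* · SE = 1.651 × 5.4278 = 8.9613.
x̄₁ − x̄₂ = 406 − 436 = -30.0000.
CI: -30.0000 ± 8.9613 = (-38.96, -21.04).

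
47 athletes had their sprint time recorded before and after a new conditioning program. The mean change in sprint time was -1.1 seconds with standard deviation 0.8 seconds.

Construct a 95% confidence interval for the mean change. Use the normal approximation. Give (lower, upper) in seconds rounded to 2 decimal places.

(-1.33, -0.87)

Paired design: SE = s_d/√n = 0.8/√47 = 0.1167.
z* = 1.960; margin of error = 1.960 × 0.1167 = 0.2287.
-1.1 ± 0.2287 → (-1.33, -0.87).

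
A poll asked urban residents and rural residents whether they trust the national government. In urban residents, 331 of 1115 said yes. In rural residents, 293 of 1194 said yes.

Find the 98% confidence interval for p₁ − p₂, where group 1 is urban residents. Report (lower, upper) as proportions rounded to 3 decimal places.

p̂₁ = 331/1115 = 0.2969 and p̂₂ = 293/1194 = 0.2454.
SE₁ = √(p̂₁(1−p̂₁)/n₁) = √(0.2969·0.7031/1115) = 0.01368; SE₂ = √(0.2454·0.7546/1194) = 0.01245.
Independent samples: SE of the difference = √(SE₁² + SE₂²) = √(0.0001871424 + 0.0001550025) = 0.01850.
z* for 98% confidence is 2.326, so the margin of error is 2.326 × 0.01850 = 0.04303.
Point estimate p̂₁ − p̂₂ = 0.2969 − 0.2454 = 0.0515.
0.0515 ± 0.04303 → (0.008, 0.095).

(0.008, 0.095)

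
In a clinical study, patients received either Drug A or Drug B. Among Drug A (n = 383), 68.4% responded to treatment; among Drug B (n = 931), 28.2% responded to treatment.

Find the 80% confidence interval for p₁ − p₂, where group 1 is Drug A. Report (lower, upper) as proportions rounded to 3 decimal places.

Each SE is √(p̂(1−p̂)/n): √(0.6840·0.3160/383) = 0.02376 and √(0.2820·0.7180/931) = 0.01475.
SE(p̂₁ − p̂₂) = √(SE₁² + SE₂²) = √(0.0005645376 + 0.0002175625) = 0.02797, since the two samples are independent.
At 80% confidence z* = 1.282; margin = 1.282 × 0.02797 = 0.03586.
The difference is 0.6840 − 0.2820 = 0.4020, so the interval is 0.4020 ± 0.03586 = (0.366, 0.438).

(0.366, 0.438)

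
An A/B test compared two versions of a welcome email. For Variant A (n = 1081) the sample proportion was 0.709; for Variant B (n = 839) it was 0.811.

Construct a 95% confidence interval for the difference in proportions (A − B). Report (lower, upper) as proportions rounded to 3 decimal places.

(-0.140, -0.064)

The two standard errors are √(0.7090×0.2910/1081) = 0.01382 and √(0.8110×0.1890/839) = 0.01352.
Because the samples are independent, SE_diff = √(0.01382² + 0.01352²) = 0.01933.
Using z* = 1.960 for 95%, ME = 1.960 × 0.01933 = 0.03789.
p̂₁ − p̂₂ = -0.1020; interval -0.1020 ± 0.03789 gives (-0.140, -0.064).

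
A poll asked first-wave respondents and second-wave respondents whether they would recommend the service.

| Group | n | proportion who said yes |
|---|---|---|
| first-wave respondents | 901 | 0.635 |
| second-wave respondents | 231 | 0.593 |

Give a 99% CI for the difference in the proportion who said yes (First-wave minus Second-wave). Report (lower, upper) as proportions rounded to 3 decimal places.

(-0.051, 0.135)

Each SE is √(p̂(1−p̂)/n): √(0.6350·0.3650/901) = 0.01604 and √(0.5930·0.4070/231) = 0.03232.
SE(p̂₁ − p̂₂) = √(SE₁² + SE₂²) = √(0.0002572816 + 0.0010445824) = 0.03608, since the two samples are independent.
At 99% confidence z* = 2.576; margin = 2.576 × 0.03608 = 0.09294.
The difference is 0.6350 − 0.5930 = 0.0420, so the interval is 0.0420 ± 0.09294 = (-0.051, 0.135).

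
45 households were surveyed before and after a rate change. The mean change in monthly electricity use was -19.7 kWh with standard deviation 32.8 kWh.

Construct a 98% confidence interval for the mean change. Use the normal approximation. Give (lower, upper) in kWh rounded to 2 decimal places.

Paired design: SE = s_d/√n = 32.8/√45 = 4.8895.
z* = 2.326; margin of error = 2.326 × 4.8895 = 11.3730.
-19.7 ± 11.3730 → (-31.07, -8.33).

(-31.07, -8.33)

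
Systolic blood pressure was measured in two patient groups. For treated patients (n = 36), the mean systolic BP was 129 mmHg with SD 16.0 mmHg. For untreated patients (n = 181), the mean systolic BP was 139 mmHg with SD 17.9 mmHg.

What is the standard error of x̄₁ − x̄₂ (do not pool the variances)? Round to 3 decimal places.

2.980

Per-group SEs: s₁/√n₁ = 16.0/√36 = 2.6667, s₂/√n₂ = 17.9/√181 = 1.3305.
Unpooled SE of the difference: √(7.11128889 + 1.77023025) = 2.9802.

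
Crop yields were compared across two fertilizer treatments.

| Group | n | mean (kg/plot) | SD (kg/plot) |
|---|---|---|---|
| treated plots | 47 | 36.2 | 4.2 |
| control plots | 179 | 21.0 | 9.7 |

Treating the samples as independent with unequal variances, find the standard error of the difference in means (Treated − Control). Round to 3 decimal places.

SE₁ = s₁/√n₁ = 4.2/√47 = 0.6126; SE₂ = 9.7/√179 = 0.7250.
Independent samples, unequal variances: SE_diff = √(SE₁² + SE₂²) = √(0.37527876 + 0.525625) = 0.9492.

0.949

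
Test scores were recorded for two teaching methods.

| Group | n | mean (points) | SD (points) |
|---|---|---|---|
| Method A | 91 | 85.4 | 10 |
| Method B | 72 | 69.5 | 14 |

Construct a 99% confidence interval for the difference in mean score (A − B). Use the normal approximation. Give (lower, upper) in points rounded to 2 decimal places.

SE₁ = s₁/√n₁ = 10/√91 = 1.0483; SE₂ = 14/√72 = 1.6499.
Independent samples, unequal variances: SE_diff = √(SE₁² + SE₂²) = √(1.09893289 + 2.72217001) = 1.9548.
z* = 2.576, so margin of error = 2.576 × 1.9548 = 5.0356.
Difference in means = 85.4 − 69.5 = 15.9000.
15.9000 ± 5.0356 → (10.86, 20.94).

(10.86, 20.94)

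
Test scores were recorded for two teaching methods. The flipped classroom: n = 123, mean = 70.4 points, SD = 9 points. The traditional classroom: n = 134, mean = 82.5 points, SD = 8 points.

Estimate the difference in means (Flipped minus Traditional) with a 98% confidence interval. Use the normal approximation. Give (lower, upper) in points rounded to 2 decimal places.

Standard errors of each mean: 9/√123 = 0.8115 and 8/√134 = 0.6911.
SE(x̄₁ − x̄₂) = √(0.8115² + 0.6911²) = 1.0659 for independent samples with unequal variances.
With z* = 2.326, the margin is 2.326 × 1.0659 = 2.4793.
x̄₁ − x̄₂ = 70.4 − 82.5 = -12.1000; the interval is -12.1000 ± 2.4793 = (-14.58, -9.62).

(-14.58, -9.62)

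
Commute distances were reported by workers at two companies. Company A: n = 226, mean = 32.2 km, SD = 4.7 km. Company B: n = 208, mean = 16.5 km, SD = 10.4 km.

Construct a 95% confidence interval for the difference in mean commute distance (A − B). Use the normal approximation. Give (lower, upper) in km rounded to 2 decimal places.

Per-group SEs: s₁/√n₁ = 4.7/√226 = 0.3126, s₂/√n₂ = 10.4/√208 = 0.7211.
Unpooled SE of the difference: √(0.09771876 + 0.51998521) = 0.7859.
Margin of error = z* · SE = 1.960 × 0.7859 = 1.5404.
x̄₁ − x̄₂ = 32.2 − 16.5 = 15.7000.
CI: 15.7000 ± 1.5404 = (14.16, 17.24).

(14.16, 17.24)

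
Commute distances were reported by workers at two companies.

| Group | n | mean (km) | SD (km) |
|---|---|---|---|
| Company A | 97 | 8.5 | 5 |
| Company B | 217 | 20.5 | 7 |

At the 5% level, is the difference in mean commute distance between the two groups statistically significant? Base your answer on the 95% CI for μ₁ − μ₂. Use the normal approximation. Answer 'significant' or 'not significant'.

significant

SE₁ = s₁/√n₁ = 5/√97 = 0.5077; SE₂ = 7/√217 = 0.4752.
Independent samples, unequal variances: SE_diff = √(SE₁² + SE₂²) = √(0.25775929 + 0.22581504) = 0.6954.
z* = 1.960, so margin of error = 1.960 × 0.6954 = 1.3630.
Difference in means = 8.5 − 20.5 = -12.0000.
-12.0000 ± 1.3630 → (-13.3630, -10.6370).
The interval (-13.3630, -10.6370) does not contain 0, so the difference is significant.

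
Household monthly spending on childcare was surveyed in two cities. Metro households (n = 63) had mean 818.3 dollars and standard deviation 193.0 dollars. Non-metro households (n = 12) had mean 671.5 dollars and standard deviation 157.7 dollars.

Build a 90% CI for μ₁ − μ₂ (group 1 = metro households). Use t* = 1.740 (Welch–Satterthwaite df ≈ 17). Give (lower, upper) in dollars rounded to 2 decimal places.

Standard errors of each mean: 193.0/√63 = 24.3157 and 157.7/√12 = 45.5241.
SE(x̄₁ − x̄₂) = √(24.3157² + 45.5241²) = 51.6110 for independent samples with unequal variances.
With t* = 1.740, the margin is 1.740 × 51.6110 = 89.8031.
x̄₁ − x̄₂ = 818.3 − 671.5 = 146.8000; the interval is 146.8000 ± 89.8031 = (57.00, 236.60).

(57.00, 236.60)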